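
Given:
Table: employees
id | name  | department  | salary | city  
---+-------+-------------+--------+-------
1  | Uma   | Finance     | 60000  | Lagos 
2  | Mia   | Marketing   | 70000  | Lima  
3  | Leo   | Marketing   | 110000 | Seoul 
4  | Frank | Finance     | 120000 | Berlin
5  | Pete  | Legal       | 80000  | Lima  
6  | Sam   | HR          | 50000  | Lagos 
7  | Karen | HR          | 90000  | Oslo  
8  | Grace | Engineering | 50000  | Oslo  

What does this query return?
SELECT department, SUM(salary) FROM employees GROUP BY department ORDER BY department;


Summing salary within each department:
  Engineering: 50000 = 50000
  Finance: 60000 + 120000 = 180000
  HR: 50000 + 90000 = 140000
  Legal: 80000 = 80000
  Marketing: 70000 + 110000 = 180000


5 groups:
Engineering, 50000
Finance, 180000
HR, 140000
Legal, 80000
Marketing, 180000


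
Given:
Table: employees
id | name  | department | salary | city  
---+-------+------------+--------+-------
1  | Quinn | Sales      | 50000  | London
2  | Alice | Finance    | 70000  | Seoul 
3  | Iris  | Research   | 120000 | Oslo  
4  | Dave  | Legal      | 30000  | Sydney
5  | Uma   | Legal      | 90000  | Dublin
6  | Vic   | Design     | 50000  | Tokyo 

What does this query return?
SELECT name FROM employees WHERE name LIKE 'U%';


LIKE 'U%' matches names starting with 'U'
Matching: 1

1 rows:
Uma


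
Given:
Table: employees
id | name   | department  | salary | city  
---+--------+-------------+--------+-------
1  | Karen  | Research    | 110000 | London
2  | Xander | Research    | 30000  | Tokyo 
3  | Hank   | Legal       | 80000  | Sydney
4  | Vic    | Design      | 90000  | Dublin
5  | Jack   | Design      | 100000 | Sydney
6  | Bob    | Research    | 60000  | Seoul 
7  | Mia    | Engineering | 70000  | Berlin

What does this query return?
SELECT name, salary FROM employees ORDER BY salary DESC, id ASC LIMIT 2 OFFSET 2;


Sort by salary DESC (id ASC tiebreak), then skip 2 and take 2
Rows 3 through 4

2 rows:
Vic, 90000
Hank, 80000


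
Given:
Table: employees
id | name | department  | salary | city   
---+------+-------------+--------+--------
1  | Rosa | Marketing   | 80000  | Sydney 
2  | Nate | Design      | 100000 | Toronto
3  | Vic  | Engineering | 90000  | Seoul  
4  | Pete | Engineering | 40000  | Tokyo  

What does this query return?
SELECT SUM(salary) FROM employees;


SUM(salary) = 80000 + 100000 + 90000 + 40000 = 310000

310000


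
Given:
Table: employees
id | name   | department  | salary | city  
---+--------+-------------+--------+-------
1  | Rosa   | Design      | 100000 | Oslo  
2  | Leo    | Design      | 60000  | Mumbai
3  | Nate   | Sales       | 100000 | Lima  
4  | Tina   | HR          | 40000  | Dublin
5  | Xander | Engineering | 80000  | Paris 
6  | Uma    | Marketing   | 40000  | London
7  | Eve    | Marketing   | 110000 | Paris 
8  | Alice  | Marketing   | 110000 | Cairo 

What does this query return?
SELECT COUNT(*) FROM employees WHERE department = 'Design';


Counting rows where department = 'Design'
  Rosa -> MATCH
  Leo -> MATCH


2


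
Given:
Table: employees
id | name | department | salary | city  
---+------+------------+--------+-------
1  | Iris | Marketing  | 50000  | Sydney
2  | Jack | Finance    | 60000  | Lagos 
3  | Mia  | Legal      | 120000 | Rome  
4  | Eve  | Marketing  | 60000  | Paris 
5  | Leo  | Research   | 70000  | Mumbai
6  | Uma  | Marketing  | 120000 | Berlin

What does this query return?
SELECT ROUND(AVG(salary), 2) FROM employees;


SUM(salary) = 480000
COUNT = 6
ROUND(AVG, 2) = ROUND(480000 / 6, 2) = 80000.0

80000.0


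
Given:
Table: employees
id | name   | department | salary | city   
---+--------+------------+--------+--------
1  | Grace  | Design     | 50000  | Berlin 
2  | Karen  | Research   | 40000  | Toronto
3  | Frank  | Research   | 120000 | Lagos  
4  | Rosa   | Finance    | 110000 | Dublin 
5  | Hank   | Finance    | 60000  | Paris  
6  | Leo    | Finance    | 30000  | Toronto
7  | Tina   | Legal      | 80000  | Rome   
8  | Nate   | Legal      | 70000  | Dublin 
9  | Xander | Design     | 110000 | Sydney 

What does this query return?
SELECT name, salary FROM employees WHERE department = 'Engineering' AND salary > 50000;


Filtering: department = 'Engineering' AND salary > 50000
Matching: 0 rows

Empty result set (0 rows)


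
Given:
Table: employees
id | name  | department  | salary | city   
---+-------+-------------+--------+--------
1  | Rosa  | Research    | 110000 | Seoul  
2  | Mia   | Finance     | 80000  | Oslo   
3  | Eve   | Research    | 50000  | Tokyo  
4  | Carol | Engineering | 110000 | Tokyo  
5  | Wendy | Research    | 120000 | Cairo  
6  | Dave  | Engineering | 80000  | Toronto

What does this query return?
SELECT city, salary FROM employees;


Projecting columns: city, salary

6 rows:
Seoul, 110000
Oslo, 80000
Tokyo, 50000
Tokyo, 110000
Cairo, 120000
Toronto, 80000


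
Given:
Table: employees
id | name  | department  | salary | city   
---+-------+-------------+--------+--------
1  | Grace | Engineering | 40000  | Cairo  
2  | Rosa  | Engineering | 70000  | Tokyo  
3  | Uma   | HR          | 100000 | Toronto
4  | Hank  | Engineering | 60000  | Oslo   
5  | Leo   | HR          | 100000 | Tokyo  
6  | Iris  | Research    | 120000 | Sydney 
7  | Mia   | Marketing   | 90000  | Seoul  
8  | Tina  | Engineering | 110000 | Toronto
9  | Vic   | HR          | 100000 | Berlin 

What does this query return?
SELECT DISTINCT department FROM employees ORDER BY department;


All 'department' values (row order): Engineering, Engineering, HR, Engineering, HR, Research, Marketing, Engineering, HR
Removing duplicates leaves 4 unique value(s).

4 values:
Engineering
HR
Marketing
Research


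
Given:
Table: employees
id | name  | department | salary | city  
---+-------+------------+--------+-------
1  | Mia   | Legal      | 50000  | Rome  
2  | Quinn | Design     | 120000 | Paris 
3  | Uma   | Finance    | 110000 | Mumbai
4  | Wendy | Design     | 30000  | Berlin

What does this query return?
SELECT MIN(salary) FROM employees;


Salaries: 50000, 120000, 110000, 30000
MIN = 30000

30000


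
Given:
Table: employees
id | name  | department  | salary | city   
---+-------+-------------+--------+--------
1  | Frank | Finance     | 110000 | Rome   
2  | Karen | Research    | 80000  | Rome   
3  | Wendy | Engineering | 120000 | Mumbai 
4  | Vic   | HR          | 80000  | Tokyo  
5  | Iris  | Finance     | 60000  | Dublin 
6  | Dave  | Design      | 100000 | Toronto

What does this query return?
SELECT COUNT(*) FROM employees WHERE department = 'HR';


Counting rows where department = 'HR'
  Vic -> MATCH


1


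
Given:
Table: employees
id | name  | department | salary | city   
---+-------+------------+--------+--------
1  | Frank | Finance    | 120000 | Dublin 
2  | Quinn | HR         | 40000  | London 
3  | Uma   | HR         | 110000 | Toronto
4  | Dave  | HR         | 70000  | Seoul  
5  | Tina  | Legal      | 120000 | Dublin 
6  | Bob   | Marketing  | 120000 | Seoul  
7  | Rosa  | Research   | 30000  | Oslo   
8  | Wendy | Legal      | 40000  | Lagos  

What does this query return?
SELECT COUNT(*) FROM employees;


COUNT(*) counts all rows

8


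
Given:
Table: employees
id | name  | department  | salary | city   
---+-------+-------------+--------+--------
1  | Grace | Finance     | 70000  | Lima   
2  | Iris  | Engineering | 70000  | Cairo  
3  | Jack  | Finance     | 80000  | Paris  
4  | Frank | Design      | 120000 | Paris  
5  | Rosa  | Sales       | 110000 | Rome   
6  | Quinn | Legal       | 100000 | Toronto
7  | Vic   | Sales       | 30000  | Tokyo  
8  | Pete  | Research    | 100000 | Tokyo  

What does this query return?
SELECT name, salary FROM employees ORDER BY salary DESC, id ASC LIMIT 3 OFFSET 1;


Sort by salary DESC (id ASC tiebreak), then skip 1 and take 3
Rows 2 through 4

3 rows:
Rosa, 110000
Quinn, 100000
Pete, 100000


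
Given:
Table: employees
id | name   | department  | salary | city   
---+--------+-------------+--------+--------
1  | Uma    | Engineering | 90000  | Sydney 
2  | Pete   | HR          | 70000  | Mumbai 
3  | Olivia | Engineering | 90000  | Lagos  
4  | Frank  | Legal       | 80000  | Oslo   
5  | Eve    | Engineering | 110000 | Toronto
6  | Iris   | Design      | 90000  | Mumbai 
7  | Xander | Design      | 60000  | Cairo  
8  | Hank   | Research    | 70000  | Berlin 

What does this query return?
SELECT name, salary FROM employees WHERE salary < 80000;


Filtering: salary < 80000
Matching: 3 rows

3 rows:
Pete, 70000
Xander, 60000
Hank, 70000


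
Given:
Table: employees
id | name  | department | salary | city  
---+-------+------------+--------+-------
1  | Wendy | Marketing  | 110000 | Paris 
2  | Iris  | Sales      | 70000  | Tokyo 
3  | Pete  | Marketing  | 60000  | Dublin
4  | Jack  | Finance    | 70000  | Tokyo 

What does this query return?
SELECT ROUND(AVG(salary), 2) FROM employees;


SUM(salary) = 310000
COUNT = 4
ROUND(AVG, 2) = ROUND(310000 / 4, 2) = 77500.0

77500.0


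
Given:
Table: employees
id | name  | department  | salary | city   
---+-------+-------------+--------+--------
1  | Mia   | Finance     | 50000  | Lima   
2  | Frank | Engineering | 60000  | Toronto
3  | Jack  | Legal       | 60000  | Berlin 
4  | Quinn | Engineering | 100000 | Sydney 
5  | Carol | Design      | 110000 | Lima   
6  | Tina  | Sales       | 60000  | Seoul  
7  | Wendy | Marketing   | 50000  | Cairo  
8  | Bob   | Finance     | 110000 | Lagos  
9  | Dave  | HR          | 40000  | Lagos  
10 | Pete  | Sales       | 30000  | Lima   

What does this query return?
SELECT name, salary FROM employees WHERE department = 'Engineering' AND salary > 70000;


Filtering: department = 'Engineering' AND salary > 70000
Matching: 1 rows

1 rows:
Quinn, 100000


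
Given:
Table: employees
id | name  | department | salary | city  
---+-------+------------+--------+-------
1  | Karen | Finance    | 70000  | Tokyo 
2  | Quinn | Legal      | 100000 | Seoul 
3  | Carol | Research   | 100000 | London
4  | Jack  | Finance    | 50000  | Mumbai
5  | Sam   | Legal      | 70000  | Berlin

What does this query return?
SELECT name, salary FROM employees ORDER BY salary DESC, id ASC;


Sorting by salary DESC, then id ASC for ties

5 rows:
Quinn, 100000
Carol, 100000
Karen, 70000
Sam, 70000
Jack, 50000


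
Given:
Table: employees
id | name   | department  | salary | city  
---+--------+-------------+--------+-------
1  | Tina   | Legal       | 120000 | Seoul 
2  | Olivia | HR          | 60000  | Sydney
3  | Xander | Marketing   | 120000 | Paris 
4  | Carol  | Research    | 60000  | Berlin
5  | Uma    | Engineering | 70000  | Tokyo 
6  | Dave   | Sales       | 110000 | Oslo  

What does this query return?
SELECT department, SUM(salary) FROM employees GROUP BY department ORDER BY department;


Summing salary within each department:
  Engineering: 70000 = 70000
  HR: 60000 = 60000
  Legal: 120000 = 120000
  Marketing: 120000 = 120000
  Research: 60000 = 60000
  Sales: 110000 = 110000


6 groups:
Engineering, 70000
HR, 60000
Legal, 120000
Marketing, 120000
Research, 60000
Sales, 110000


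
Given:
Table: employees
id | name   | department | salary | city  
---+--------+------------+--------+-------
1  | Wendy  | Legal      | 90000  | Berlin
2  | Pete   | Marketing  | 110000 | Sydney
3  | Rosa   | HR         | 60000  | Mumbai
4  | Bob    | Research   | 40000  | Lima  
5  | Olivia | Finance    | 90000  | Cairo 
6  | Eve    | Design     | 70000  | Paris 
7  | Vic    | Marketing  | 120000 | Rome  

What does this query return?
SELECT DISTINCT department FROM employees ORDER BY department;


All 'department' values (row order): Legal, Marketing, HR, Research, Finance, Design, Marketing
Removing duplicates leaves 6 unique value(s).

6 values:
Design
Finance
HR
Legal
Marketing
Research


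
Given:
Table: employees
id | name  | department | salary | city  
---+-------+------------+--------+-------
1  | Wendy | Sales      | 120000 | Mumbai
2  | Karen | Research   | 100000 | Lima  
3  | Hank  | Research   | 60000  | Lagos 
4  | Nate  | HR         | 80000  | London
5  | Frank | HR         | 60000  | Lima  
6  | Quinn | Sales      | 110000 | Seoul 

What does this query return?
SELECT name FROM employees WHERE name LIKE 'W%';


LIKE 'W%' matches names starting with 'W'
Matching: 1

1 rows:
Wendy


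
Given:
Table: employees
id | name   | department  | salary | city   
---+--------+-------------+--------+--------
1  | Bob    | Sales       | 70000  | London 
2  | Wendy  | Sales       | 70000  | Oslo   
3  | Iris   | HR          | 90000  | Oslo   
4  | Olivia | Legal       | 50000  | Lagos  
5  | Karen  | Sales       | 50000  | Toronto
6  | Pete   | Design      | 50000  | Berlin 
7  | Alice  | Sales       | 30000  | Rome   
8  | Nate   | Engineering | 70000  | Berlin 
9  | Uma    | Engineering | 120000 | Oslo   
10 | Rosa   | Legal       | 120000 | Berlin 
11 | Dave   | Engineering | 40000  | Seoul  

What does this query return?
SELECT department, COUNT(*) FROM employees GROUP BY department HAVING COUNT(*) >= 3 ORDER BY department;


Groups with count >= 3:
  Engineering: 3 -> PASS
  Sales: 4 -> PASS
  Design: 1 -> filtered out
  HR: 1 -> filtered out
  Legal: 2 -> filtered out


2 groups:
Engineering, 3
Sales, 4


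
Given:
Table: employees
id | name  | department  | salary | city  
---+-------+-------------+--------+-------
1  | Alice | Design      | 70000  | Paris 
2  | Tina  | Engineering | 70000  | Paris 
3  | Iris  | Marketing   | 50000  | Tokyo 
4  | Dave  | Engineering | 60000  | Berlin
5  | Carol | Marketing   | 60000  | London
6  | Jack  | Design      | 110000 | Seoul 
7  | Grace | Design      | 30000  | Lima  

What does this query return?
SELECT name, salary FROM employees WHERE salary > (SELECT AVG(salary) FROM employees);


Subquery: AVG(salary) = 64285.71
Filtering: salary > 64285.71
  Alice (70000) -> MATCH
  Tina (70000) -> MATCH
  Jack (110000) -> MATCH


3 rows:
Alice, 70000
Tina, 70000
Jack, 110000


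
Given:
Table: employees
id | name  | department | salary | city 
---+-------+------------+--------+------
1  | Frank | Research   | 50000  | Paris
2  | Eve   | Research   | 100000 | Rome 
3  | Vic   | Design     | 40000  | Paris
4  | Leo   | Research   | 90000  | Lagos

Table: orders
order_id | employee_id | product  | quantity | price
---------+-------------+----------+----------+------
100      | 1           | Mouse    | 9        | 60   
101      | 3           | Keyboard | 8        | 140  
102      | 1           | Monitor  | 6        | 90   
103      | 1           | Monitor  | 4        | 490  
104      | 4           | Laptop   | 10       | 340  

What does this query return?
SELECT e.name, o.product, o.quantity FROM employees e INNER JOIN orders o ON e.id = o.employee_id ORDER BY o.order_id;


Joining employees.id = orders.employee_id:
  employee Frank (id=1) -> order Mouse
  employee Vic (id=3) -> order Keyboard
  employee Frank (id=1) -> order Monitor
  employee Frank (id=1) -> order Monitor
  employee Leo (id=4) -> order Laptop


5 rows:
Frank, Mouse, 9
Vic, Keyboard, 8
Frank, Monitor, 6
Frank, Monitor, 4
Leo, Laptop, 10


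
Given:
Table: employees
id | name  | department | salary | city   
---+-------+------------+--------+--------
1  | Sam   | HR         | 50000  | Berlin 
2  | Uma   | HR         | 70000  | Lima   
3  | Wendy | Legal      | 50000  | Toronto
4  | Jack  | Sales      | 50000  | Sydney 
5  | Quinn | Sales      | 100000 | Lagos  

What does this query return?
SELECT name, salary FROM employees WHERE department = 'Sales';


Filtering: department = 'Sales'
Matching rows: 2

2 rows:
Jack, 50000
Quinn, 100000


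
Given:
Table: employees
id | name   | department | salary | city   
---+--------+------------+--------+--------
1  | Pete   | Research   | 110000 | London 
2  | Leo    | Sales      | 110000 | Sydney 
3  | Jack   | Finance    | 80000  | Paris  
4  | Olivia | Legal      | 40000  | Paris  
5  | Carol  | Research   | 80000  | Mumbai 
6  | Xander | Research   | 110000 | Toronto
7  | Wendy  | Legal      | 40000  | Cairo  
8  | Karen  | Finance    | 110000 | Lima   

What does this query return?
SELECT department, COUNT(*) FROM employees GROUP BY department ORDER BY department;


Assigning each row to its department group:
  Pete -> Research
  Leo -> Sales
  Jack -> Finance
  Olivia -> Legal
  Carol -> Research
  Xander -> Research
  Wendy -> Legal
  Karen -> Finance


4 groups:
Finance, 2
Legal, 2
Research, 3
Sales, 1


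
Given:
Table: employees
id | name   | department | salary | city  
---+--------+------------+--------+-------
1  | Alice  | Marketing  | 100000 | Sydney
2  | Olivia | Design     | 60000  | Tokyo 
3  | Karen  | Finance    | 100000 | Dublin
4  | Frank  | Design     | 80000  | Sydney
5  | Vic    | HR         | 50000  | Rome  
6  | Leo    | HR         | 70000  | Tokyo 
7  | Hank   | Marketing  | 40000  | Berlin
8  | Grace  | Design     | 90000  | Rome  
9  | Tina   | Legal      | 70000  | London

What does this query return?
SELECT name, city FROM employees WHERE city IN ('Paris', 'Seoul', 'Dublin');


Filtering: city IN ('Paris', 'Seoul', 'Dublin')
Matching: 1 rows

1 rows:
Karen, Dublin


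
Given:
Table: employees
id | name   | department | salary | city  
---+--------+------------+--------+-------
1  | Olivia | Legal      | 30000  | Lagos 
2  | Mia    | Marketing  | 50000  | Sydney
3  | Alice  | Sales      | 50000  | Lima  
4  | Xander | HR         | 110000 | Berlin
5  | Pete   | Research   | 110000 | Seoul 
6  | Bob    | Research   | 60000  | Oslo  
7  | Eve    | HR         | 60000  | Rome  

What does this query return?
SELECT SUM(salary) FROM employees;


SUM(salary) = 30000 + 50000 + 50000 + 110000 + 110000 + 60000 + 60000 = 470000

470000


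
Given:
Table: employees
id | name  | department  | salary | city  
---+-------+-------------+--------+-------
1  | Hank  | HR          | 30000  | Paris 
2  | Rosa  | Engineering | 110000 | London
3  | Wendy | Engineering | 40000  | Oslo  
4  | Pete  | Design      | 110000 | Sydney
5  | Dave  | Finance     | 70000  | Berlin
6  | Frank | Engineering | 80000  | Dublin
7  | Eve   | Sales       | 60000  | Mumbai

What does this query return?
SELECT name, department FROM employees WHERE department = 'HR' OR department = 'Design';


Filtering: department = 'HR' OR 'Design'
Matching: 2 rows

2 rows:
Hank, HR
Pete, Design


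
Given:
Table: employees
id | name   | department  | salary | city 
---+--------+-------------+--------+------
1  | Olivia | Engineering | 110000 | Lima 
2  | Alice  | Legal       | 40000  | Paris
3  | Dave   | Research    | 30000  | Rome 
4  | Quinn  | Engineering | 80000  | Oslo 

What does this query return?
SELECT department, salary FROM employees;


Projecting columns: department, salary

4 rows:
Engineering, 110000
Legal, 40000
Research, 30000
Engineering, 80000


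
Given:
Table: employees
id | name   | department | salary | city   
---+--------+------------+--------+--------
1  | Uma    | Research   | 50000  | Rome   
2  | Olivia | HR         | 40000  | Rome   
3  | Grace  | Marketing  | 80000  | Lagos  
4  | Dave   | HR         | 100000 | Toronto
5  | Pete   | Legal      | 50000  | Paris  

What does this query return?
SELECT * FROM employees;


SELECT * returns all 5 rows with all columns

5 rows:
1, Uma, Research, 50000, Rome
2, Olivia, HR, 40000, Rome
3, Grace, Marketing, 80000, Lagos
4, Dave, HR, 100000, Toronto
5, Pete, Legal, 50000, Paris


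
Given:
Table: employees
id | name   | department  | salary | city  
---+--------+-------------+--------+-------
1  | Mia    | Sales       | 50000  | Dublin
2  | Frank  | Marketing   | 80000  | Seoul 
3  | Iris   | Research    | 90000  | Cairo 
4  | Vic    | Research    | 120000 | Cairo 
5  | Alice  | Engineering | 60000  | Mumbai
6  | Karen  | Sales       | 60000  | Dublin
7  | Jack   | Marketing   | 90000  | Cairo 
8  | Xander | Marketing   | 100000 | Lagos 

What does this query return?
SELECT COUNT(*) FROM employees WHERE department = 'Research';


Counting rows where department = 'Research'
  Iris -> MATCH
  Vic -> MATCH


2


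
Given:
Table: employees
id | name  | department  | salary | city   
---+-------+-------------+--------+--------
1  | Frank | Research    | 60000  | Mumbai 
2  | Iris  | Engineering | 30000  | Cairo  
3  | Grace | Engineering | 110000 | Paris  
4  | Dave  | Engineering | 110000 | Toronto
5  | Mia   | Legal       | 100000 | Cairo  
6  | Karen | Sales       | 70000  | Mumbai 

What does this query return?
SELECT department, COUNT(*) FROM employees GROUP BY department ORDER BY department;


Assigning each row to its department group:
  Frank -> Research
  Iris -> Engineering
  Grace -> Engineering
  Dave -> Engineering
  Mia -> Legal
  Karen -> Sales


4 groups:
Engineering, 3
Legal, 1
Research, 1
Sales, 1


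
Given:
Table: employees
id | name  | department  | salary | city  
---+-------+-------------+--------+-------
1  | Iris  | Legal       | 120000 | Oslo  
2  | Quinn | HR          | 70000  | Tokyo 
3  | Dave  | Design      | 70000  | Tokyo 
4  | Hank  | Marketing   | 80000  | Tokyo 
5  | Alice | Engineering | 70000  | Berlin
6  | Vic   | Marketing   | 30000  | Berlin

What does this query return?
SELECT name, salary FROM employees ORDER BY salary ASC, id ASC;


Sorting by salary ASC, then id ASC for ties

6 rows:
Vic, 30000
Quinn, 70000
Dave, 70000
Alice, 70000
Hank, 80000
Iris, 120000


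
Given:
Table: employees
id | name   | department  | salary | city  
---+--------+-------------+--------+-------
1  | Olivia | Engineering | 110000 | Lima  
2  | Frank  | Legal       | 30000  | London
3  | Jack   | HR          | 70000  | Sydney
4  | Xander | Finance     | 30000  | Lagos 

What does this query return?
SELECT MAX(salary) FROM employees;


Salaries: 110000, 30000, 70000, 30000
MAX = 110000

110000


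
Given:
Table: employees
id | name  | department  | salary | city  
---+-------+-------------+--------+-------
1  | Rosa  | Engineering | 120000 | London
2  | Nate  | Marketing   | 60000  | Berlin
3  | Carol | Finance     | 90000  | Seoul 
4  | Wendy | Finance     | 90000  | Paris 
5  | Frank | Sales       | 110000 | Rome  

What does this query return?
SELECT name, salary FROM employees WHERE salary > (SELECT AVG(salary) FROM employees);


Subquery: AVG(salary) = 94000.0
Filtering: salary > 94000.0
  Rosa (120000) -> MATCH
  Frank (110000) -> MATCH


2 rows:
Rosa, 120000
Frank, 110000


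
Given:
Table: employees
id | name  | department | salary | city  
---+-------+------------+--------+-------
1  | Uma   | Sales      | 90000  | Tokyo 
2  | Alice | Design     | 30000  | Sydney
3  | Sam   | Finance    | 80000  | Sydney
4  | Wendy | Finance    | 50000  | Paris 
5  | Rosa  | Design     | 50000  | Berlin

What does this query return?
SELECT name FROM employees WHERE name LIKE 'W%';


LIKE 'W%' matches names starting with 'W'
Matching: 1

1 rows:
Wendy


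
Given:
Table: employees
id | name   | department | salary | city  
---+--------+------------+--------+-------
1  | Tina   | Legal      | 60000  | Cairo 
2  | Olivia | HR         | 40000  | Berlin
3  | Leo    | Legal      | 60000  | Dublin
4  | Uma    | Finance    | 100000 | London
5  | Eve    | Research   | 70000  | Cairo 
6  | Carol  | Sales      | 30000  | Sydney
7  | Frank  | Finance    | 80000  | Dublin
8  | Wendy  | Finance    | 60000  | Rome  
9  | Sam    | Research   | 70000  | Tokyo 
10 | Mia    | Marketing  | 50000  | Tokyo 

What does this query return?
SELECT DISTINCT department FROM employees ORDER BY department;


All 'department' values (row order): Legal, HR, Legal, Finance, Research, Sales, Finance, Finance, Research, Marketing
Removing duplicates leaves 6 unique value(s).

6 values:
Finance
HR
Legal
Marketing
Research
Sales


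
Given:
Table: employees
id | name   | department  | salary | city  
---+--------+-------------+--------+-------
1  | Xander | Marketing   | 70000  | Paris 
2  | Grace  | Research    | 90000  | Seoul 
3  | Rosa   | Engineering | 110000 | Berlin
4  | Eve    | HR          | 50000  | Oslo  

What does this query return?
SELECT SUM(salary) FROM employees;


SUM(salary) = 70000 + 90000 + 110000 + 50000 = 320000

320000


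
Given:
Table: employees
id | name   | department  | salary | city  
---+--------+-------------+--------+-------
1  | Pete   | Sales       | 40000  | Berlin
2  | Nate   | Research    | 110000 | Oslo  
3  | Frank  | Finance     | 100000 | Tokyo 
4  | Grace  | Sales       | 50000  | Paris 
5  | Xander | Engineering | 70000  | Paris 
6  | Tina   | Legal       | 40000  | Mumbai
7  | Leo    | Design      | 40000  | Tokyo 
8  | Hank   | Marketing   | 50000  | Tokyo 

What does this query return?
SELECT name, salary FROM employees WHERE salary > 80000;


Filtering: salary > 80000
Matching: 2 rows

2 rows:
Nate, 110000
Frank, 100000


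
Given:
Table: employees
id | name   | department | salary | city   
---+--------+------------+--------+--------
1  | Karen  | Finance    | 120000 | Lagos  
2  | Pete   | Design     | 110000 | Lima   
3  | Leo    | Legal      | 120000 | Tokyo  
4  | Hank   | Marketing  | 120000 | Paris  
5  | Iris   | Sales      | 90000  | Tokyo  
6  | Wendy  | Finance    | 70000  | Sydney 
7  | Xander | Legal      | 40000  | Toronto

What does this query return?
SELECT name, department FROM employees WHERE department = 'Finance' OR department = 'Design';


Filtering: department = 'Finance' OR 'Design'
Matching: 3 rows

3 rows:
Karen, Finance
Pete, Design
Wendy, Finance


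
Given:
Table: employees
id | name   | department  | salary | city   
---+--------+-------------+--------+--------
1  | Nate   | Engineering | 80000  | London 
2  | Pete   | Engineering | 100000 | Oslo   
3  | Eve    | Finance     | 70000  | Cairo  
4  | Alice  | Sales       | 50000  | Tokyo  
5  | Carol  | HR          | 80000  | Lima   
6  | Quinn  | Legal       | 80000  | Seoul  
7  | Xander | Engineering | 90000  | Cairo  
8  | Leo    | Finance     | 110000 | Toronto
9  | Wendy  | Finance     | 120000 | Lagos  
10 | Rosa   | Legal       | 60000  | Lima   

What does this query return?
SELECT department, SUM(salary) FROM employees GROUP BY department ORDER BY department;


Summing salary within each department:
  Engineering: 80000 + 100000 + 90000 = 270000
  Finance: 70000 + 110000 + 120000 = 300000
  HR: 80000 = 80000
  Legal: 80000 + 60000 = 140000
  Sales: 50000 = 50000


5 groups:
Engineering, 270000
Finance, 300000
HR, 80000
Legal, 140000
Sales, 50000


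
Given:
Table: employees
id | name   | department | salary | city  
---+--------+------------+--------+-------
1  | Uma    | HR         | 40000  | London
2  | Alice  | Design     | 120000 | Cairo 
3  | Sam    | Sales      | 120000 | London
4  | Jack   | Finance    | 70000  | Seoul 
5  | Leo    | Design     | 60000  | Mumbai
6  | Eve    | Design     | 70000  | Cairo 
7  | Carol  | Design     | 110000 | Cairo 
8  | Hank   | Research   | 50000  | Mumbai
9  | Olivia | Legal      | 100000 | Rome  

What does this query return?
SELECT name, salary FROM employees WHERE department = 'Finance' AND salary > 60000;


Filtering: department = 'Finance' AND salary > 60000
Matching: 1 rows

1 rows:
Jack, 70000


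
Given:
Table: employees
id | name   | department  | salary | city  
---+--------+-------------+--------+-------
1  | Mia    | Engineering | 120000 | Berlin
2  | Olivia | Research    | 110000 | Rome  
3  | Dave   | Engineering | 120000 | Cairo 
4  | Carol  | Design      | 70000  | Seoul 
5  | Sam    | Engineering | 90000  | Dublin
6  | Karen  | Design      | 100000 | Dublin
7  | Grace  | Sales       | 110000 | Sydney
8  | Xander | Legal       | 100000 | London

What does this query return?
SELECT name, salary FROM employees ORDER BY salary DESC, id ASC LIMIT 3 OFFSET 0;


Sort by salary DESC (id ASC tiebreak), then skip 0 and take 3
Rows 1 through 3

3 rows:
Mia, 120000
Dave, 120000
Olivia, 110000


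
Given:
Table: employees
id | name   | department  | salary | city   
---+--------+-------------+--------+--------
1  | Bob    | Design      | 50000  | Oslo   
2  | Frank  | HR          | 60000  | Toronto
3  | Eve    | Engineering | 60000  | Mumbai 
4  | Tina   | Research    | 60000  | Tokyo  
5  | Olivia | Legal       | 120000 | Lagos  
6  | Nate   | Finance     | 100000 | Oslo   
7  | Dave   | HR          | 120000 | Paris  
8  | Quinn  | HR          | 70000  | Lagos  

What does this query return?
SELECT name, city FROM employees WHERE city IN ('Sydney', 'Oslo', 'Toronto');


Filtering: city IN ('Sydney', 'Oslo', 'Toronto')
Matching: 3 rows

3 rows:
Bob, Oslo
Frank, Toronto
Nate, Oslo


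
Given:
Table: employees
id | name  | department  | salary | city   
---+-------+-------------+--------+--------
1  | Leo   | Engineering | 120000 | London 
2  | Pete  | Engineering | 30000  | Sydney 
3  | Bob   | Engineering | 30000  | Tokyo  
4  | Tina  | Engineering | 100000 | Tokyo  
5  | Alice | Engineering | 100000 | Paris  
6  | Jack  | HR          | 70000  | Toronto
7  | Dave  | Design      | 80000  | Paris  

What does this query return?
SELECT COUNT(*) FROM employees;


COUNT(*) counts all rows

7


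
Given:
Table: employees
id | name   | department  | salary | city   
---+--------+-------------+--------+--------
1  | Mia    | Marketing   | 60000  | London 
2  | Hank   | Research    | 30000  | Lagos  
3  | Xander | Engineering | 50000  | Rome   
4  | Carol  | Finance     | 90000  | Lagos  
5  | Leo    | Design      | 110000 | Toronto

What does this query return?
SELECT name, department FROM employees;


Projecting columns: name, department

5 rows:
Mia, Marketing
Hank, Research
Xander, Engineering
Carol, Finance
Leo, Design


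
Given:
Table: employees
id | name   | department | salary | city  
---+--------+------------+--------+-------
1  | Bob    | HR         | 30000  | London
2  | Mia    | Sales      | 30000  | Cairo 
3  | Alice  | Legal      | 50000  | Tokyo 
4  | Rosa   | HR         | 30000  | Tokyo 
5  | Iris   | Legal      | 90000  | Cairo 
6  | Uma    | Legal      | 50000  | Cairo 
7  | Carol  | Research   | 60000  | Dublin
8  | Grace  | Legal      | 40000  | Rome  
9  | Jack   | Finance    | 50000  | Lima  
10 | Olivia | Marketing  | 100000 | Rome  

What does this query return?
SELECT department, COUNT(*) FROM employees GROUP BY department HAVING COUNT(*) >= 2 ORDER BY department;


Groups with count >= 2:
  HR: 2 -> PASS
  Legal: 4 -> PASS
  Finance: 1 -> filtered out
  Marketing: 1 -> filtered out
  Research: 1 -> filtered out
  Sales: 1 -> filtered out


2 groups:
HR, 2
Legal, 4


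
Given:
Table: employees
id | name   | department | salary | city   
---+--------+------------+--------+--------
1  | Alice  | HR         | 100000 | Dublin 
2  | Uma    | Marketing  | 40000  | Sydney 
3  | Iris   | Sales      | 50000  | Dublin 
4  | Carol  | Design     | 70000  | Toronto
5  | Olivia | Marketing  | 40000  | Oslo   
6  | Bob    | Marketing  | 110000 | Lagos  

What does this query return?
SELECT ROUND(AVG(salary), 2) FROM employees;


SUM(salary) = 410000
COUNT = 6
ROUND(AVG, 2) = ROUND(410000 / 6, 2) = 68333.33

68333.33


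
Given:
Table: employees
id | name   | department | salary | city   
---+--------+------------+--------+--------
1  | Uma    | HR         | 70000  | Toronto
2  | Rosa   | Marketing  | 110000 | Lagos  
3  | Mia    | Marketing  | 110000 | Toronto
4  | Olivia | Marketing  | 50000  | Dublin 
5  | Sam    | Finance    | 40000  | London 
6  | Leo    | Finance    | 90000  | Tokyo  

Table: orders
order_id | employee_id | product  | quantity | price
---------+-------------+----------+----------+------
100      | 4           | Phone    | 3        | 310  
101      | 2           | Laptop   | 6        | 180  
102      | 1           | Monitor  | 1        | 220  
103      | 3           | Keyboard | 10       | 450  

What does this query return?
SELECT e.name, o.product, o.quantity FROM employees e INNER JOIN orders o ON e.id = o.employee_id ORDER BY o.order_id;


Joining employees.id = orders.employee_id:
  employee Olivia (id=4) -> order Phone
  employee Rosa (id=2) -> order Laptop
  employee Uma (id=1) -> order Monitor
  employee Mia (id=3) -> order Keyboard


4 rows:
Olivia, Phone, 3
Rosa, Laptop, 6
Uma, Monitor, 1
Mia, Keyboard, 10


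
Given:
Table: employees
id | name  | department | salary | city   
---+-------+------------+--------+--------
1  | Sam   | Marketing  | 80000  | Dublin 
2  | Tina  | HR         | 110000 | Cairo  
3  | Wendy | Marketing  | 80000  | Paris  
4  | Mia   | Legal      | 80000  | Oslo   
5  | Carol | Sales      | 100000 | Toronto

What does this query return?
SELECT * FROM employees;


SELECT * returns all 5 rows with all columns

5 rows:
1, Sam, Marketing, 80000, Dublin
2, Tina, HR, 110000, Cairo
3, Wendy, Marketing, 80000, Paris
4, Mia, Legal, 80000, Oslo
5, Carol, Sales, 100000, Toronto


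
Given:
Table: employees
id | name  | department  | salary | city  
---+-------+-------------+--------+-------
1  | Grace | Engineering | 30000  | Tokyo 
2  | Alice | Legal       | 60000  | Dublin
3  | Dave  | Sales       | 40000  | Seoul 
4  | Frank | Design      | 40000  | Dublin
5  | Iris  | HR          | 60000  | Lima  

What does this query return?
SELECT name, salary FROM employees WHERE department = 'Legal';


Filtering: department = 'Legal'
Matching rows: 1

1 rows:
Alice, 60000


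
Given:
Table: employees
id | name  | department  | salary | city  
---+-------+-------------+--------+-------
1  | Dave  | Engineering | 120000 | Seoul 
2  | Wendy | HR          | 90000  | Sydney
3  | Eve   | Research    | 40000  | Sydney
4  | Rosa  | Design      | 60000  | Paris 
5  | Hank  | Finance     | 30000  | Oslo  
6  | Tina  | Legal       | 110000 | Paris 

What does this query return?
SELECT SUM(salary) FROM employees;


SUM(salary) = 120000 + 90000 + 40000 + 60000 + 30000 + 110000 = 450000

450000


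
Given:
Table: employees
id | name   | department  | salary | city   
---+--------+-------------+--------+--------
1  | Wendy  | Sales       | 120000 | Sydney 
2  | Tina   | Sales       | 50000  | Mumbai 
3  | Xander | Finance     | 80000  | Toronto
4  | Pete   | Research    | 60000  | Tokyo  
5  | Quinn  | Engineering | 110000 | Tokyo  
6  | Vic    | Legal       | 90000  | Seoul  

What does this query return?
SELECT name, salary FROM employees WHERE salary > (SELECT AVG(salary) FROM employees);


Subquery: AVG(salary) = 85000.0
Filtering: salary > 85000.0
  Wendy (120000) -> MATCH
  Quinn (110000) -> MATCH
  Vic (90000) -> MATCH


3 rows:
Wendy, 120000
Quinn, 110000
Vic, 90000


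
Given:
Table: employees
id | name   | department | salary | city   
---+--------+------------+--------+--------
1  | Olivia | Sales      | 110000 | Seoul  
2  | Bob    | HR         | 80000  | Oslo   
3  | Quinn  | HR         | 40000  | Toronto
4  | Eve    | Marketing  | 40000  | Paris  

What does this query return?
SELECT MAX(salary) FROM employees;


Salaries: 110000, 80000, 40000, 40000
MAX = 110000

110000


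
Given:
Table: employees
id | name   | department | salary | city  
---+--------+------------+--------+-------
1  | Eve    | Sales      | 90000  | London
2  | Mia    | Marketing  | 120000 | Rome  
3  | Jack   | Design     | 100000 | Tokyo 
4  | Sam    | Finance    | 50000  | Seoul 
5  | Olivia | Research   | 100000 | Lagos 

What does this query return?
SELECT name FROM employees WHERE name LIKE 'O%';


LIKE 'O%' matches names starting with 'O'
Matching: 1

1 rows:
Olivia


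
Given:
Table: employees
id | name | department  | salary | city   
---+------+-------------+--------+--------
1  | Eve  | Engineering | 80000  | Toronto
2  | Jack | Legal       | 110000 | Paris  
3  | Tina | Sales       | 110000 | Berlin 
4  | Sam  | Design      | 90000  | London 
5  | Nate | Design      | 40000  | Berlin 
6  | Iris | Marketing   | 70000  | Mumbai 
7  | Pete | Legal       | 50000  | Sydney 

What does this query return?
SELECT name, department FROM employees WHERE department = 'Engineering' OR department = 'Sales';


Filtering: department = 'Engineering' OR 'Sales'
Matching: 2 rows

2 rows:
Eve, Engineering
Tina, Sales


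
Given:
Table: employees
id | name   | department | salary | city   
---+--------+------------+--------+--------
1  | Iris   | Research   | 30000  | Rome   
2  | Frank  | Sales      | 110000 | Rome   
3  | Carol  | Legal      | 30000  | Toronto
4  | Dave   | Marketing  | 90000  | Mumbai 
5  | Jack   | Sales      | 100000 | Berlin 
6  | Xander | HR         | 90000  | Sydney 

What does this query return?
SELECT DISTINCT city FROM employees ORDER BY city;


All 'city' values (row order): Rome, Rome, Toronto, Mumbai, Berlin, Sydney
Removing duplicates leaves 5 unique value(s).

5 values:
Berlin
Mumbai
Rome
Sydney
Toronto


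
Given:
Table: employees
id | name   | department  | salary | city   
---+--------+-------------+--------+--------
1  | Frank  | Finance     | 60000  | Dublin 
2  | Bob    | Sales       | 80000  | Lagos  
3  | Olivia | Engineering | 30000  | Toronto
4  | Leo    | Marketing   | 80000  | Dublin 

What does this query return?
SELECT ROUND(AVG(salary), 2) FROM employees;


SUM(salary) = 250000
COUNT = 4
ROUND(AVG, 2) = ROUND(250000 / 4, 2) = 62500.0

62500.0


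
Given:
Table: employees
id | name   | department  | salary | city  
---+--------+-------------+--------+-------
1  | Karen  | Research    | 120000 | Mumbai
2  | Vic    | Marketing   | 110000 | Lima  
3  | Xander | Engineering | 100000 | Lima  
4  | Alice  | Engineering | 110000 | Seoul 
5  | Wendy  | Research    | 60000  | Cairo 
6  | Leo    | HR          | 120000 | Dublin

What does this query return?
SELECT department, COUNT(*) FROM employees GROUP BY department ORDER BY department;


Assigning each row to its department group:
  Karen -> Research
  Vic -> Marketing
  Xander -> Engineering
  Alice -> Engineering
  Wendy -> Research
  Leo -> HR


4 groups:
Engineering, 2
HR, 1
Marketing, 1
Research, 2


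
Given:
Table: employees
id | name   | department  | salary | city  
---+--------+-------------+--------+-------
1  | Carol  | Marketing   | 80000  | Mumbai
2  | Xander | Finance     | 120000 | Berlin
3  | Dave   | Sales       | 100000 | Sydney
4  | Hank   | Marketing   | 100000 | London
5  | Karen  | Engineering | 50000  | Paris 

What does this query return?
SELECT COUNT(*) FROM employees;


COUNT(*) counts all rows

5


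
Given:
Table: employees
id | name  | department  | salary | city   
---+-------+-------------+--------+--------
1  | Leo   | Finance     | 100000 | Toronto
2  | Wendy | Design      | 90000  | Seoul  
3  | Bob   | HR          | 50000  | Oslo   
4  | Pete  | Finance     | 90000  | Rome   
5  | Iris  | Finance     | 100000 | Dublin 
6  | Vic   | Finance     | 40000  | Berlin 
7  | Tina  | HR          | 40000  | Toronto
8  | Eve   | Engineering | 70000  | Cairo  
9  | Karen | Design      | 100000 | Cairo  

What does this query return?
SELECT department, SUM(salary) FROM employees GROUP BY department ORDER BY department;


Summing salary within each department:
  Design: 90000 + 100000 = 190000
  Engineering: 70000 = 70000
  Finance: 100000 + 90000 + 100000 + 40000 = 330000
  HR: 50000 + 40000 = 90000


4 groups:
Design, 190000
Engineering, 70000
Finance, 330000
HR, 90000


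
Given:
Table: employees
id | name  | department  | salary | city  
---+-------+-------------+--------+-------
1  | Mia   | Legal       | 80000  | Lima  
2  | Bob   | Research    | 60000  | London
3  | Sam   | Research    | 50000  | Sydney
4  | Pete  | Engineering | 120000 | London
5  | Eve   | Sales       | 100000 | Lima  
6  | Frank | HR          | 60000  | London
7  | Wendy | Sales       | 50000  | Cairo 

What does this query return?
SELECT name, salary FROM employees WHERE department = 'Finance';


Filtering: department = 'Finance'
Matching rows: 0

Empty result set (0 rows)


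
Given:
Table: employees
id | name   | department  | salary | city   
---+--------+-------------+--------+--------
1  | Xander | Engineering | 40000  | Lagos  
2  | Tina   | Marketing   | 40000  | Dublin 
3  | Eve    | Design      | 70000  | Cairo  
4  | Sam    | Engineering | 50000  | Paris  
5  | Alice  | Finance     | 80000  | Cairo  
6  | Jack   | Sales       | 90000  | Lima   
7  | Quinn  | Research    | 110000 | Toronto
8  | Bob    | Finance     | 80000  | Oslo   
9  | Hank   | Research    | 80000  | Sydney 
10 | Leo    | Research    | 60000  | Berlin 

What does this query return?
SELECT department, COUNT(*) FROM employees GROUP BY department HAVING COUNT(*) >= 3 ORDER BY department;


Groups with count >= 3:
  Research: 3 -> PASS
  Design: 1 -> filtered out
  Engineering: 2 -> filtered out
  Finance: 2 -> filtered out
  Marketing: 1 -> filtered out
  Sales: 1 -> filtered out


1 groups:
Research, 3
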